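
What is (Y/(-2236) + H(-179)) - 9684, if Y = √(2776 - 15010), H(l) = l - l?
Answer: -9684 - I*√12234/2236 ≈ -9684.0 - 0.049467*I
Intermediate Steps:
H(l) = 0
Y = I*√12234 (Y = √(-12234) = I*√12234 ≈ 110.61*I)
(Y/(-2236) + H(-179)) - 9684 = ((I*√12234)/(-2236) + 0) - 9684 = ((I*√12234)*(-1/2236) + 0) - 9684 = (-I*√12234/2236 + 0) - 9684 = -I*√12234/2236 - 9684 = -9684 - I*√12234/2236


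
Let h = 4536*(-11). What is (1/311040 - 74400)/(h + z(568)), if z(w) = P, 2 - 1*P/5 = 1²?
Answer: 23141375999/15518096640 ≈ 1.4913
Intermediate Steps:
P = 5 (P = 10 - 5*1² = 10 - 5*1 = 10 - 5 = 5)
h = -49896
z(w) = 5
(1/311040 - 74400)/(h + z(568)) = (1/311040 - 74400)/(-49896 + 5) = (1/311040 - 74400)/(-49891) = -23141375999/311040*(-1/49891) = 23141375999/15518096640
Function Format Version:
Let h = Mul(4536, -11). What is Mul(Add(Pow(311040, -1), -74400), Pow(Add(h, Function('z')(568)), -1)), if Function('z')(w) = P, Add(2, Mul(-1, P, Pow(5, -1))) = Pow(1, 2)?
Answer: Rational(23141375999, 15518096640) ≈ 1.4913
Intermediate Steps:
P = 5 (P = Add(10, Mul(-5, Pow(1, 2))) = Add(10, Mul(-5, 1)) = Add(10, -5) = 5)
h = -49896
Function('z')(w) = 5
Mul(Add(Pow(311040, -1), -74400), Pow(Add(h, Function('z')(568)), -1)) = Mul(Add(Pow(311040, -1), -74400), Pow(Add(-49896, 5), -1)) = Mul(Add(Rational(1, 311040), -74400), Pow(-49891, -1)) = Mul(Rational(-23141375999, 311040), Rational(-1, 49891)) = Rational(23141375999, 15518096640)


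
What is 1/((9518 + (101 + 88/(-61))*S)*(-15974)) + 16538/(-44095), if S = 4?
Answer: -6391945614739/17042740182468 ≈ -0.37505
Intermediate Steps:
1/((9518 + (101 + 88/(-61))*S)*(-15974)) + 16538/(-44095) = 1/((9518 + (101 + 88/(-61))*4)*(-15974)) + 16538/(-44095) = -1/15974/(9518 + (101 + 88*(-1/61))*4) + 16538*(-1/44095) = -1/15974/(9518 + (101 - 88/61)*4) - 16538/44095 = -1/15974/(9518 + (6073/61)*4) - 16538/44095 = -1/15974/(9518 + 24292/61) - 16538/44095 = -1/15974/(604890/61) - 16538/44095 = (61/604890)*(-1/15974) - 16538/44095 = -61/9662512860 - 16538/44095 = -6391945614739/17042740182468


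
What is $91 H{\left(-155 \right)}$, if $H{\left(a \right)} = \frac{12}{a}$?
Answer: $- \frac{1092}{155} \approx -7.0452$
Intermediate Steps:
$91 H{\left(-155 \right)} = 91 \frac{12}{-155} = 91 \cdot 12 \left(- \frac{1}{155}\right) = 91 \left(- \frac{12}{155}\right) = - \frac{1092}{155}$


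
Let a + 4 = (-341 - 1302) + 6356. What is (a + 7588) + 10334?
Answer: 22631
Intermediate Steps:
a = 4709 (a = -4 + ((-341 - 1302) + 6356) = -4 + (-1643 + 6356) = -4 + 4713 = 4709)
(a + 7588) + 10334 = (4709 + 7588) + 10334 = 12297 + 10334 = 22631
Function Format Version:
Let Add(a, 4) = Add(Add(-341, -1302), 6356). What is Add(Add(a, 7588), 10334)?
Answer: 22631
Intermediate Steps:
a = 4709 (a = Add(-4, Add(Add(-341, -1302), 6356)) = Add(-4, Add(-1643, 6356)) = Add(-4, 4713) = 4709)
Add(Add(a, 7588), 10334) = Add(Add(4709, 7588), 10334) = Add(12297, 10334) = 22631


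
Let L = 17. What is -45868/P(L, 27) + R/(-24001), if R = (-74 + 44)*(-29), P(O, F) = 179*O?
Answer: -1103525278/73035043 ≈ -15.110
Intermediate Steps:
R = 870 (R = -30*(-29) = 870)
-45868/P(L, 27) + R/(-24001) = -45868/(179*17) + 870/(-24001) = -45868/3043 + 870*(-1/24001) = -45868*1/3043 - 870/24001 = -45868/3043 - 870/24001 = -1103525278/73035043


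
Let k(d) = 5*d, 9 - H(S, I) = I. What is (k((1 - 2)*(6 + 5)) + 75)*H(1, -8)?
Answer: 340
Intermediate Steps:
H(S, I) = 9 - I
(k((1 - 2)*(6 + 5)) + 75)*H(1, -8) = (5*((1 - 2)*(6 + 5)) + 75)*(9 - 1*(-8)) = (5*(-1*11) + 75)*(9 + 8) = (5*(-11) + 75)*17 = (-55 + 75)*17 = 20*17 = 340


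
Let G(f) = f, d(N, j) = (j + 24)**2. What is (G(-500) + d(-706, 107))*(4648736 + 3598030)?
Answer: 137399368326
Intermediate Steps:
d(N, j) = (24 + j)**2
(G(-500) + d(-706, 107))*(4648736 + 3598030) = (-500 + (24 + 107)**2)*(4648736 + 3598030) = (-500 + 131**2)*8246766 = (-500 + 17161)*8246766 = 16661*8246766 = 137399368326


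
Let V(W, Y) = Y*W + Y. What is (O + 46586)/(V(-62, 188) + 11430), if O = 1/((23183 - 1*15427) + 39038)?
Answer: -2179945285/1778172 ≈ -1225.9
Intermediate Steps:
V(W, Y) = Y + W*Y (V(W, Y) = W*Y + Y = Y + W*Y)
O = 1/46794 (O = 1/((23183 - 15427) + 39038) = 1/(7756 + 39038) = 1/46794 ≈ 2.1370e-5)
(O + 46586)/(V(-62, 188) + 11430) = (1/46794 + 46586)/(188*(1 - 62) + 11430) = 2179945285/(46794*(188*(-61) + 11430)) = 2179945285/(46794*(-11468 + 11430)) = (2179945285/46794)/(-38) = (2179945285/46794)*(-1/38) = -2179945285/1778172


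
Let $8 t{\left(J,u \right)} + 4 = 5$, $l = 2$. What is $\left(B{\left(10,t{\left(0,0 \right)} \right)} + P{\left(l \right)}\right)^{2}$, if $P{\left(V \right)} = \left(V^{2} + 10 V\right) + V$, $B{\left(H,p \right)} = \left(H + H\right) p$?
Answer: $\frac{3249}{4} \approx 812.25$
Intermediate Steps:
$t{\left(J,u \right)} = \frac{1}{8}$ ($t{\left(J,u \right)} = - \frac{1}{2} + \frac{1}{8} \cdot 5 = - \frac{1}{2} + \frac{5}{8} = \frac{1}{8}$)
$B{\left(H,p \right)} = 2 H p$
$P{\left(V \right)} = V^{2} + 11 V$
$\left(B{\left(10,t{\left(0,0 \right)} \right)} + P{\left(l \right)}\right)^{2} = \left(2 \cdot 10 \cdot \frac{1}{8} + 2 \left(11 + 2\right)\right)^{2} = \left(\frac{5}{2} + 2 \cdot 13\right)^{2} = \left(\frac{5}{2} + 26\right)^{2} = \left(\frac{57}{2}\right)^{2} = \frac{3249}{4}$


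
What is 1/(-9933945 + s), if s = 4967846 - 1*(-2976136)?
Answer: -1/1989963 ≈ -5.0252e-7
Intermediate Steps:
s = 7943982 (s = 4967846 + 2976136 = 7943982)
1/(-9933945 + s) = 1/(-9933945 + 7943982) = 1/(-1989963) = -1/1989963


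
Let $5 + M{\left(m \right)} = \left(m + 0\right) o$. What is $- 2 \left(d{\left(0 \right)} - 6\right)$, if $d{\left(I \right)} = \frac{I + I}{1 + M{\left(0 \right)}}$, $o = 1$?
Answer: $12$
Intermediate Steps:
$M{\left(m \right)} = -5 + m$ ($M{\left(m \right)} = -5 + \left(m + 0\right) 1 = -5 + m 1 = -5 + m$)
$d{\left(I \right)} = - \frac{I}{2}$ ($d{\left(I \right)} = \frac{I + I}{1 + \left(-5 + 0\right)} = \frac{2 I}{1 - 5} = \frac{2 I}{-4} = 2 I \left(- \frac{1}{4}\right) = - \frac{I}{2}$)
$- 2 \left(d{\left(0 \right)} - 6\right) = - 2 \left(\left(- \frac{1}{2}\right) 0 - 6\right) = - 2 \left(0 - 6\right) = \left(-2\right) \left(-6\right) = 12$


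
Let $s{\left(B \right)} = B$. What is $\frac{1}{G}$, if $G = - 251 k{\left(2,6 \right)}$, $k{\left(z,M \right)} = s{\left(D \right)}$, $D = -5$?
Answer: $\frac{1}{1255} \approx 0.00079681$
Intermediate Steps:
$k{\left(z,M \right)} = -5$
$G = 1255$ ($G = \left(-251\right) \left(-5\right) = 1255$)
$\frac{1}{G} = \frac{1}{1255}$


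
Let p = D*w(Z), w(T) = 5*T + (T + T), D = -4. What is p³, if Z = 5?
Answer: -2744000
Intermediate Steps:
w(T) = 7*T (w(T) = 5*T + 2*T = 7*T)
p = -140 (p = -28*5 = -4*35 = -140)
p³ = (-140)³ = -2744000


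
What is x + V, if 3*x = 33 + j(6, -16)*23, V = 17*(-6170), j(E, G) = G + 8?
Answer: -314821/3 ≈ -1.0494e+5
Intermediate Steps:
j(E, G) = 8 + G
V = -104890
x = -151/3 (x = (33 + (8 - 16)*23)/3 = (33 - 8*23)/3 = (33 - 184)/3 = (⅓)*(-151) = -151/3 ≈ -50.333)
x + V = -151/3 - 104890 = -314821/3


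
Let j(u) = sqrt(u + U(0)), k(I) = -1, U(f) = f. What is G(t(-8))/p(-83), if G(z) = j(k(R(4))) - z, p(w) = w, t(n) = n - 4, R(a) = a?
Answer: -12/83 - I/83 ≈ -0.14458 - 0.012048*I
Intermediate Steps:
j(u) = sqrt(u) (j(u) = sqrt(u + 0) = sqrt(u))
t(n) = -4 + n
G(z) = I - z (G(z) = sqrt(-1) - z = I - z)
G(t(-8))/p(-83) = (I - (-4 - 8))/(-83) = (I - 1*(-12))*(-1/83) = (I + 12)*(-1/83) = (12 + I)*(-1/83) = -12/83 - I/83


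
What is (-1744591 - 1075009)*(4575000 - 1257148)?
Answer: -9355015499200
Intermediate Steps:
(-1744591 - 1075009)*(4575000 - 1257148) = -2819600*3317852 = -9355015499200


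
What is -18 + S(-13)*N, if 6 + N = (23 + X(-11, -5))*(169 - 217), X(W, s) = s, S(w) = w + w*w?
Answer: -135738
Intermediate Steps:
S(w) = w + w²
N = -870 (N = -6 + (23 - 5)*(169 - 217) = -6 + 18*(-48) = -6 - 864 = -870)
-18 + S(-13)*N = -18 - 13*(1 - 13)*(-870) = -18 - 13*(-12)*(-870) = -18 + 156*(-870) = -18 - 135720 = -135738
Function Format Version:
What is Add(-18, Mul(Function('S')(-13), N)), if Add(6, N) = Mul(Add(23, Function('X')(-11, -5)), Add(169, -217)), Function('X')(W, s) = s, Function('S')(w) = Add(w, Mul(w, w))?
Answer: -135738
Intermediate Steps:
Function('S')(w) = Add(w, Pow(w, 2))
N = -870 (N = Add(-6, Mul(Add(23, -5), Add(169, -217))) = Add(-6, Mul(18, -48)) = Add(-6, -864) = -870)
Add(-18, Mul(Function('S')(-13), N)) = Add(-18, Mul(Mul(-13, Add(1, -13)), -870)) = Add(-18, Mul(Mul(-13, -12), -870)) = Add(-18, Mul(156, -870)) = Add(-18, -135720) = -135738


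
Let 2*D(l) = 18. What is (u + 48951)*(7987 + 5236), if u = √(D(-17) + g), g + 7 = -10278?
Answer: 647279073 + 26446*I*√2569 ≈ 6.4728e+8 + 1.3404e+6*I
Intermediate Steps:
g = -10285 (g = -7 - 10278 = -10285)
D(l) = 9 (D(l) = (½)*18 = 9)
u = 2*I*√2569 (u = √(9 - 10285) = √(-10276) = 2*I*√2569 ≈ 101.37*I)
(u + 48951)*(7987 + 5236) = (2*I*√2569 + 48951)*(7987 + 5236) = (48951 + 2*I*√2569)*13223 = 647279073 + 26446*I*√2569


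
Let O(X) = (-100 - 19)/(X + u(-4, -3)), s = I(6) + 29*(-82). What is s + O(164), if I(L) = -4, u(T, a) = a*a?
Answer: -412205/173 ≈ -2382.7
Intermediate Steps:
u(T, a) = a²
s = -2382 (s = -4 + 29*(-82) = -4 - 2378 = -2382)
O(X) = -119/(9 + X) (O(X) = (-100 - 19)/(X + (-3)²) = -119/(X + 9) = -119/(9 + X))
s + O(164) = -2382 - 119/(9 + 164) = -2382 - 119/173 = -412205/173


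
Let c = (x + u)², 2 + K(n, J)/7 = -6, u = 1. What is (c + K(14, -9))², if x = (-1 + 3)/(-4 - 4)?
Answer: 786769/256 ≈ 3073.3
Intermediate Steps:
K(n, J) = -56 (K(n, J) = -14 + 7*(-6) = -14 - 42 = -56)
x = -¼ (x = 2/(-8) = 2*(-⅛) = -¼ ≈ -0.25000)
c = 9/16 (c = (-¼ + 1)² = (¾)² = 9/16 ≈ 0.56250)
(c + K(14, -9))² = (9/16 - 56)² = (-887/16)² = 786769/256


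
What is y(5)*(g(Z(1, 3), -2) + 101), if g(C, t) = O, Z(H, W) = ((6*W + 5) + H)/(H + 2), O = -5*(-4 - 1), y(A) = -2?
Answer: -252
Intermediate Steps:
O = 25 (O = -5*(-5) = 25)
Z(H, W) = (5 + H + 6*W)/(2 + H) (Z(H, W) = ((5 + 6*W) + H)/(2 + H) = (5 + H + 6*W)/(2 + H))
g(C, t) = 25
y(5)*(g(Z(1, 3), -2) + 101) = -2*(25 + 101) = -2*126 = -252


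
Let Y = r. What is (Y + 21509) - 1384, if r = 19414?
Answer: 39539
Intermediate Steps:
Y = 19414
(Y + 21509) - 1384 = (19414 + 21509) - 1384 = 40923 - 1384 = 39539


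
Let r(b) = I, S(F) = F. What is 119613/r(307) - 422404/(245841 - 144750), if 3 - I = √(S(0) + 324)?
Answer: -4032711281/505455 ≈ -7978.4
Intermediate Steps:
I = -15 (I = 3 - √(0 + 324) = 3 - √324 = 3 - 1*18 = 3 - 18 = -15)
r(b) = -15
119613/r(307) - 422404/(245841 - 144750) = 119613/(-15) - 422404/(245841 - 144750) = 119613*(-1/15) - 422404/101091 = -39871/5 - 422404*1/101091 = -39871/5 - 422404/101091 = -4032711281/505455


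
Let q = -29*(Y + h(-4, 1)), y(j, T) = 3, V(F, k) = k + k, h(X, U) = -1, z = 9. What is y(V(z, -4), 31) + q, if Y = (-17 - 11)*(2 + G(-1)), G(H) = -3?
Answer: -780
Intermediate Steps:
V(F, k) = 2*k
Y = 28 (Y = (-17 - 11)*(2 - 3) = -28*(-1) = 28)
q = -783 (q = -29*(28 - 1) = -29*27 = -783)
y(V(z, -4), 31) + q = 3 - 783 = -780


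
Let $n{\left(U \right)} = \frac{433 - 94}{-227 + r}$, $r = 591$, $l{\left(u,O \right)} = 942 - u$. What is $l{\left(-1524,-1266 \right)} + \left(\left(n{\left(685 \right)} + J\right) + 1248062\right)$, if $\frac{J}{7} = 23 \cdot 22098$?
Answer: $\frac{1750223723}{364} \approx 4.8083 \cdot 10^{6}$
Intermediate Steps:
$J = 3557778$ ($J = 7 \cdot 23 \cdot 22098 = 7 \cdot 508254 = 3557778$)
$n{\left(U \right)} = \frac{339}{364}$ ($n{\left(U \right)} = \frac{433 - 94}{-227 + 591} = \frac{339}{364}$)
$l{\left(-1524,-1266 \right)} + \left(\left(n{\left(685 \right)} + J\right) + 1248062\right) = \left(942 - -1524\right) + \left(\left(\frac{339}{364} + 3557778\right) + 1248062\right) = \left(942 + 1524\right) + \left(\frac{1295031531}{364} + 1248062\right) = 2466 + \frac{1749326099}{364} = \frac{1750223723}{364}$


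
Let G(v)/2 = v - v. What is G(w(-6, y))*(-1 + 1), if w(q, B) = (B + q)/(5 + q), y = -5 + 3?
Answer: 0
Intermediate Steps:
y = -2
w(q, B) = (B + q)/(5 + q)
G(v) = 0 (G(v) = 2*(v - v) = 2*0 = 0)
G(w(-6, y))*(-1 + 1) = 0*(-1 + 1) = 0*0 = 0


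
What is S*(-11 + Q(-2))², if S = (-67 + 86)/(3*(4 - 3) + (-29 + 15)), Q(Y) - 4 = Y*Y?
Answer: -171/11 ≈ -15.545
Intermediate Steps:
Q(Y) = 4 + Y² (Q(Y) = 4 + Y*Y = 4 + Y²)
S = -19/11 (S = 19/(3*1 - 14) = 19/(3 - 14) = 19/(-11) = 19*(-1/11) = -19/11 ≈ -1.7273)
S*(-11 + Q(-2))² = -19*(-11 + (4 + (-2)²))²/11 = -19*(-11 + (4 + 4))²/11 = -19*(-11 + 8)²/11 = -19/11*(-3)² = -19/11*9 = -171/11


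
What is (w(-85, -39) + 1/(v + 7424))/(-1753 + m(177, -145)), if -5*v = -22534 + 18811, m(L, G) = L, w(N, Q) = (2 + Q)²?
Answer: -6989259/8046071 ≈ -0.86866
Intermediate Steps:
v = 3723/5 (v = -(-22534 + 18811)/5 = -⅕*(-3723) = 3723/5 ≈ 744.60)
(w(-85, -39) + 1/(v + 7424))/(-1753 + m(177, -145)) = ((2 - 39)² + 1/(3723/5 + 7424))/(-1753 + 177) = ((-37)² + 1/(40843/5))/(-1576) = (1369 + 5/40843)*(-1/1576) = (55914072/40843)*(-1/1576) = -6989259/8046071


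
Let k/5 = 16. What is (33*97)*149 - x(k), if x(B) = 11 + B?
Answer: 476858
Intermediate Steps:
k = 80 (k = 5*16 = 80)
(33*97)*149 - x(k) = (33*97)*149 - (11 + 80) = 3201*149 - 1*91 = 476949 - 91 = 476858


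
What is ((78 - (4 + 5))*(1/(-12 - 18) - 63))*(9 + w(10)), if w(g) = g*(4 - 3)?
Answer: -826367/10 ≈ -82637.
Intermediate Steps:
w(g) = g (w(g) = g*1 = g)
((78 - (4 + 5))*(1/(-12 - 18) - 63))*(9 + w(10)) = ((78 - (4 + 5))*(1/(-12 - 18) - 63))*(9 + 10) = ((78 - 1*9)*(1/(-30) - 63))*19 = ((78 - 9)*(-1/30 - 63))*19 = (69*(-1891/30))*19 = -43493/10*19 = -826367/10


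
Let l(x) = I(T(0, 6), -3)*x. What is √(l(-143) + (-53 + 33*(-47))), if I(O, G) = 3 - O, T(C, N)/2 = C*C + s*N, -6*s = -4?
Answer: I*√889 ≈ 29.816*I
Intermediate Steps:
s = ⅔ (s = -⅙*(-4) = ⅔ ≈ 0.66667)
T(C, N) = 2*C² + 4*N/3 (T(C, N) = 2*(C*C + 2*N/3) = 2*(C² + 2*N/3) = 2*C² + 4*N/3)
l(x) = -5*x (l(x) = (3 - (2*0² + (4/3)*6))*x = (3 - (2*0 + 8))*x = (3 - (0 + 8))*x = (3 - 1*8)*x = (3 - 8)*x = -5*x)
√(l(-143) + (-53 + 33*(-47))) = √(-5*(-143) + (-53 + 33*(-47))) = √(715 + (-53 - 1551)) = √(715 - 1604) = √(-889) = I*√889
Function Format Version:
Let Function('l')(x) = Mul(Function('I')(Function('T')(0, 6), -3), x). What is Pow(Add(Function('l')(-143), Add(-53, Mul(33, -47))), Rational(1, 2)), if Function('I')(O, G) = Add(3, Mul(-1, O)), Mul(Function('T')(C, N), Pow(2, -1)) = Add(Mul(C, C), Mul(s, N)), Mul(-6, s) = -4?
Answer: Mul(I, Pow(889, Rational(1, 2))) ≈ Mul(29.816, I)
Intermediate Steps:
s = Rational(2, 3) (s = Mul(Rational(-1, 6), -4) = Rational(2, 3) ≈ 0.66667)
Function('T')(C, N) = Add(Mul(2, Pow(C, 2)), Mul(Rational(4, 3), N)) (Function('T')(C, N) = Mul(2, Add(Mul(C, C), Mul(Rational(2, 3), N))) = Mul(2, Add(Pow(C, 2), Mul(Rational(2, 3), N))) = Add(Mul(2, Pow(C, 2)), Mul(Rational(4, 3), N)))
Function('l')(x) = Mul(-5, x) (Function('l')(x) = Mul(Add(3, Mul(-1, Add(Mul(2, Pow(0, 2)), Mul(Rational(4, 3), 6)))), x) = Mul(Add(3, Mul(-1, Add(Mul(2, 0), 8))), x) = Mul(Add(3, Mul(-1, Add(0, 8))), x) = Mul(Add(3, Mul(-1, 8)), x) = Mul(Add(3, -8), x) = Mul(-5, x))
Pow(Add(Function('l')(-143), Add(-53, Mul(33, -47))), Rational(1, 2)) = Pow(Add(Mul(-5, -143), Add(-53, Mul(33, -47))), Rational(1, 2)) = Pow(Add(715, Add(-53, -1551)), Rational(1, 2)) = Pow(Add(715, -1604), Rational(1, 2)) = Pow(-889, Rational(1, 2)) = Mul(I, Pow(889, Rational(1, 2)))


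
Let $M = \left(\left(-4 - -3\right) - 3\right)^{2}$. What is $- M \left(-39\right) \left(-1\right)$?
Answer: $-624$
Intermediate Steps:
$M = 16$ ($M = \left(\left(-4 + 3\right) - 3\right)^{2} = \left(-1 - 3\right)^{2} = \left(-4\right)^{2} = 16$)
$- M \left(-39\right) \left(-1\right) = - 16 \left(-39\right) \left(-1\right) = - \left(-624\right) \left(-1\right) = \left(-1\right) 624 = -624$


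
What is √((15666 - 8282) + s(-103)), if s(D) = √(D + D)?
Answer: √(7384 + I*√206) ≈ 85.93 + 0.0835*I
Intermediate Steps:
s(D) = √2*√D (s(D) = √(2*D) = √2*√D)
√((15666 - 8282) + s(-103)) = √((15666 - 8282) + √2*√(-103)) = √(7384 + √2*(I*√103)) = √(7384 + I*√206)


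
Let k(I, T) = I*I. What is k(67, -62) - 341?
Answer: 4148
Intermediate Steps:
k(I, T) = I²
k(67, -62) - 341 = 67² - 341 = 4489 - 341 = 4148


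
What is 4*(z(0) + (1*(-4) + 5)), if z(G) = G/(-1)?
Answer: 4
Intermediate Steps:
z(G) = -G (z(G) = G*(-1) = -G)
4*(z(0) + (1*(-4) + 5)) = 4*(-1*0 + (1*(-4) + 5)) = 4*(0 + (-4 + 5)) = 4*(0 + 1) = 4*1 = 4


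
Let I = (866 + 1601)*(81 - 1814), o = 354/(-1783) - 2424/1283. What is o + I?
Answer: -9780159191353/2287589 ≈ -4.2753e+6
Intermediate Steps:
o = -4776174/2287589 (o = 354*(-1/1783) - 2424*1/1283 = -354/1783 - 2424/1283 = -4776174/2287589 ≈ -2.0879)
I = -4275311 (I = 2467*(-1733) = -4275311)
o + I = -4776174/2287589 - 4275311 = -9780159191353/2287589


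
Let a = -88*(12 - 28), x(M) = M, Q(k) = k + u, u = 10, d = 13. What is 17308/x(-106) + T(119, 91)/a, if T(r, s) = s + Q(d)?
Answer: -6089395/37312 ≈ -163.20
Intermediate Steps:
Q(k) = 10 + k (Q(k) = k + 10 = 10 + k)
a = 1408 (a = -88*(-16) = 1408)
T(r, s) = 23 + s (T(r, s) = s + (10 + 13) = s + 23 = 23 + s)
17308/x(-106) + T(119, 91)/a = 17308/(-106) + (23 + 91)/1408 = 17308*(-1/106) + 114*(1/1408) = -8654/53 + 57/704 = -6089395/37312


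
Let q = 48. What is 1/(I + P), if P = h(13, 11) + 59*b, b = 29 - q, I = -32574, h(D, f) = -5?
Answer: -1/33700 ≈ -2.9674e-5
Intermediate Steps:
b = -19 (b = 29 - 1*48 = 29 - 48 = -19)
P = -1126 (P = -5 + 59*(-19) = -5 - 1121 = -1126)
1/(I + P) = 1/(-32574 - 1126) = 1/(-33700) = -1/33700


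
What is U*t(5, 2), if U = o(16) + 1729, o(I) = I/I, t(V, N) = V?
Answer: 8650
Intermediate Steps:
o(I) = 1
U = 1730 (U = 1 + 1729 = 1730)
U*t(5, 2) = 1730*5 = 8650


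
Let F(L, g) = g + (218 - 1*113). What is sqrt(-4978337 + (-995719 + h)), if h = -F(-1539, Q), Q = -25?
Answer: 2*I*sqrt(1493534) ≈ 2444.2*I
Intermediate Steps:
F(L, g) = 105 + g (F(L, g) = g + (218 - 113) = g + 105 = 105 + g)
h = -80 (h = -(105 - 25) = -1*80 = -80)
sqrt(-4978337 + (-995719 + h)) = sqrt(-4978337 + (-995719 - 80)) = sqrt(-4978337 - 995799) = sqrt(-5974136) = 2*I*sqrt(1493534)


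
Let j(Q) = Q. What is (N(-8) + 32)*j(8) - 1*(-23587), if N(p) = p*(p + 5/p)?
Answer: 24395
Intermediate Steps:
(N(-8) + 32)*j(8) - 1*(-23587) = ((5 + (-8)²) + 32)*8 - 1*(-23587) = ((5 + 64) + 32)*8 + 23587 = (69 + 32)*8 + 23587 = 101*8 + 23587 = 808 + 23587 = 24395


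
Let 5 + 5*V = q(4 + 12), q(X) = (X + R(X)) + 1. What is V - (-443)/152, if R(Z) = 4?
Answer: 4647/760 ≈ 6.1145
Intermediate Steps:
q(X) = 5 + X (q(X) = (X + 4) + 1 = (4 + X) + 1 = 5 + X)
V = 16/5 (V = -1 + (5 + (4 + 12))/5 = -1 + (5 + 16)/5 = -1 + (1/5)*21 = -1 + 21/5 = 16/5 ≈ 3.2000)
V - (-443)/152 = 16/5 - (-443)/152 = 16/5 - 1*(-443/152) = 16/5 + 443/152 = 4647/760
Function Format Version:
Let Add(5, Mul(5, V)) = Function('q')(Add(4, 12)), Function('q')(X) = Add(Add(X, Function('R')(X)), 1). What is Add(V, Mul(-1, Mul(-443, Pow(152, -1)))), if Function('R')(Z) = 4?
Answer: Rational(4647, 760) ≈ 6.1145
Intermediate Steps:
Function('q')(X) = Add(5, X) (Function('q')(X) = Add(Add(X, 4), 1) = Add(Add(4, X), 1) = Add(5, X))
V = Rational(16, 5) (V = Add(-1, Mul(Rational(1, 5), Add(5, Add(4, 12)))) = Add(-1, Mul(Rational(1, 5), Add(5, 16))) = Add(-1, Mul(Rational(1, 5), 21)) = Add(-1, Rational(21, 5)) = Rational(16, 5) ≈ 3.2000)
Add(V, Mul(-1, Mul(-443, Pow(152, -1)))) = Add(Rational(16, 5), Mul(-1, Mul(-443, Pow(152, -1)))) = Add(Rational(16, 5), Mul(-1, Mul(-443, Rational(1, 152)))) = Add(Rational(16, 5), Mul(-1, Rational(-443, 152))) = Add(Rational(16, 5), Rational(443, 152)) = Rational(4647, 760)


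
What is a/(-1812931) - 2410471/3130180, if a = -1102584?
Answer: -918731215381/5674800357580 ≈ -0.16190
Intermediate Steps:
a/(-1812931) - 2410471/3130180 = -1102584/(-1812931) - 2410471/3130180 = -1102584*(-1/1812931) - 2410471*1/3130180 = 1102584/1812931 - 2410471/3130180 = -918731215381/5674800357580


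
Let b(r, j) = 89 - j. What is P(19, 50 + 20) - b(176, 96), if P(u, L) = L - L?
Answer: 7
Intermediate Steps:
P(u, L) = 0
P(19, 50 + 20) - b(176, 96) = 0 - (89 - 1*96) = 0 - (89 - 96) = 0 - 1*(-7) = 0 + 7 = 7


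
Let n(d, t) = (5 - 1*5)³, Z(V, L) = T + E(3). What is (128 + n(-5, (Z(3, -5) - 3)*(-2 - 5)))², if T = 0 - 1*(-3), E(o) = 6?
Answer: 16384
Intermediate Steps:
T = 3 (T = 0 + 3 = 3)
Z(V, L) = 9 (Z(V, L) = 3 + 6 = 9)
n(d, t) = 0 (n(d, t) = (5 - 5)³ = 0³ = 0)
(128 + n(-5, (Z(3, -5) - 3)*(-2 - 5)))² = (128 + 0)² = 128² = 16384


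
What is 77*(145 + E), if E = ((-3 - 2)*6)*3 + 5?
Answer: 4620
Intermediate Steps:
E = -85 (E = -5*6*3 + 5 = -30*3 + 5 = -90 + 5 = -85)
77*(145 + E) = 77*(145 - 85) = 77*60 = 4620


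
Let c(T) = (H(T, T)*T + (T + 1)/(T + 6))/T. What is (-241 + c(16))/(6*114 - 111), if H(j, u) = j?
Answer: -79183/201696 ≈ -0.39259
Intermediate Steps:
c(T) = (T² + (1 + T)/(6 + T))/T (c(T) = (T*T + (T + 1)/(T + 6))/T = (T² + (1 + T)/(6 + T))/T)
(-241 + c(16))/(6*114 - 111) = (-241 + (1 + 16 + 16³ + 6*16²)/(16*(6 + 16)))/(6*114 - 111) = (-241 + (1/16)*(1 + 16 + 4096 + 6*256)/22)/(684 - 111) = (-241 + (1/16)*(1/22)*(1 + 16 + 4096 + 1536))/573 = (-241 + (1/16)*(1/22)*5649)*(1/573) = (-241 + 5649/352)*(1/573) = -79183/352*1/573 = -79183/201696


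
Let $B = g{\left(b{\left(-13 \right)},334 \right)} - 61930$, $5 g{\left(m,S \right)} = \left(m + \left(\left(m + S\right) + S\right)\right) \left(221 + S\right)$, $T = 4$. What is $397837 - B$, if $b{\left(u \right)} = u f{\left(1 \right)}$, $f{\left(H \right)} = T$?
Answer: $397163$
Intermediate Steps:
$f{\left(H \right)} = 4$
$b{\left(u \right)} = 4 u$ ($b{\left(u \right)} = u 4 = 4 u$)
$g{\left(m,S \right)} = \frac{\left(221 + S\right) \left(2 S + 2 m\right)}{5}$ ($g{\left(m,S \right)} = \frac{\left(m + \left(\left(m + S\right) + S\right)\right) \left(221 + S\right)}{5} = \frac{\left(m + \left(\left(S + m\right) + S\right)\right) \left(221 + S\right)}{5} = \frac{\left(m + \left(m + 2 S\right)\right) \left(221 + S\right)}{5} = \frac{\left(2 S + 2 m\right) \left(221 + S\right)}{5} = \frac{\left(221 + S\right) \left(2 S + 2 m\right)}{5}$)
$B = 674$ ($B = \left(\frac{2 \cdot 334^{2}}{5} + \frac{442}{5} \cdot 334 + \frac{442 \cdot 4 \left(-13\right)}{5} + \frac{2}{5} \cdot 334 \cdot 4 \left(-13\right)\right) - 61930 = \left(\frac{2}{5} \cdot 111556 + \frac{147628}{5} + \frac{442}{5} \left(-52\right) + \frac{2}{5} \cdot 334 \left(-52\right)\right) - 61930 = \left(\frac{223112}{5} + \frac{147628}{5} - \frac{22984}{5} - \frac{34736}{5}\right) - 61930 = 62604 - 61930 = 674$)
$397837 - B = 397837 - 674 = 397163$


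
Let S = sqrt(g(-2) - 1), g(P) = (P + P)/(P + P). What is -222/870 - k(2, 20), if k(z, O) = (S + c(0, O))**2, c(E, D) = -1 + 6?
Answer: -3662/145 ≈ -25.255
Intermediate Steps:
g(P) = 1 (g(P) = (2*P)/((2*P)) = (2*P)*(1/(2*P)) = 1)
c(E, D) = 5
S = 0 (S = sqrt(1 - 1) = sqrt(0) = 0)
k(z, O) = 25 (k(z, O) = (0 + 5)**2 = 5**2 = 25)
-222/870 - k(2, 20) = -222/870 - 1*25 = -222*1/870 - 25 = -37/145 - 25 = -3662/145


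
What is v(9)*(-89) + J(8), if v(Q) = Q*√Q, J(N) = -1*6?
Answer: -2409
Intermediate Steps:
J(N) = -6
v(Q) = Q^(3/2)
v(9)*(-89) + J(8) = 9^(3/2)*(-89) - 6 = 27*(-89) - 6 = -2403 - 6 = -2409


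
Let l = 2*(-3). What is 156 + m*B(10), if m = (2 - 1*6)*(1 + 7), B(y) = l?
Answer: 348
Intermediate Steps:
l = -6
B(y) = -6
m = -32 (m = (2 - 6)*8 = -4*8 = -32)
156 + m*B(10) = 156 - 32*(-6) = 156 + 192 = 348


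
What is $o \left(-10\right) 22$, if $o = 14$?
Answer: $-3080$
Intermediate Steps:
$o \left(-10\right) 22 = 14 \left(-10\right) 22 = \left(-140\right) 22 = -3080$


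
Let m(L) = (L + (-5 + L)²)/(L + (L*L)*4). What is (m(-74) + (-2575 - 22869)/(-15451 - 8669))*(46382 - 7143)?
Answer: 345396667298/6581745 ≈ 52478.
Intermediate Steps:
m(L) = (L + (-5 + L)²)/(L + 4*L²) (m(L) = (L + (-5 + L)²)/(L + L²*4) = (L + (-5 + L)²)/(L + 4*L²))
(m(-74) + (-2575 - 22869)/(-15451 - 8669))*(46382 - 7143) = ((-74 + (-5 - 74)²)/((-74)*(1 + 4*(-74))) + (-2575 - 22869)/(-15451 - 8669))*(46382 - 7143) = (-(-74 + (-79)²)/(74*(1 - 296)) - 25444/(-24120))*39239 = (-1/74*(-74 + 6241)/(-295) - 25444*(-1/24120))*39239 = (-1/74*(-1/295)*6167 + 6361/6030)*39239 = (6167/21830 + 6361/6030)*39239 = (8802382/6581745)*39239 = 345396667298/6581745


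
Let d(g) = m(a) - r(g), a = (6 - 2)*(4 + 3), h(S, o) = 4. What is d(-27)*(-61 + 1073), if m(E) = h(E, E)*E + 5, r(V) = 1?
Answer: 117392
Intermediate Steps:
a = 28 (a = 4*7 = 28)
m(E) = 5 + 4*E (m(E) = 4*E + 5 = 5 + 4*E)
d(g) = 116 (d(g) = (5 + 4*28) - 1*1 = (5 + 112) - 1 = 117 - 1 = 116)
d(-27)*(-61 + 1073) = 116*(-61 + 1073) = 116*1012 = 117392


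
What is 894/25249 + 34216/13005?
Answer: 875546254/328363245 ≈ 2.6664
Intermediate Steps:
894/25249 + 34216/13005 = 875546254/328363245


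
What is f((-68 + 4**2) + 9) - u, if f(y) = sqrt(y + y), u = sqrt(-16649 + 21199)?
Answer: -5*sqrt(182) + I*sqrt(86) ≈ -67.454 + 9.2736*I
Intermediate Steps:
u = 5*sqrt(182) (u = sqrt(4550) = 5*sqrt(182) ≈ 67.454)
f(y) = sqrt(2)*sqrt(y) (f(y) = sqrt(2*y) = sqrt(2)*sqrt(y))
f((-68 + 4**2) + 9) - u = sqrt(2)*sqrt((-68 + 4**2) + 9) - 5*sqrt(182) = sqrt(2)*sqrt((-68 + 16) + 9) - 5*sqrt(182) = sqrt(2)*sqrt(-52 + 9) - 5*sqrt(182) = sqrt(2)*sqrt(-43) - 5*sqrt(182) = sqrt(2)*(I*sqrt(43)) - 5*sqrt(182) = I*sqrt(86) - 5*sqrt(182) = -5*sqrt(182) + I*sqrt(86)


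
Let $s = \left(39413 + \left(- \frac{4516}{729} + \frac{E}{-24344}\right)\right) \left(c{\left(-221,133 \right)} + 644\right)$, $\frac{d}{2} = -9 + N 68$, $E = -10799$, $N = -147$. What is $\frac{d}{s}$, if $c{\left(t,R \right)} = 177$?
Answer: $- \frac{71022597552}{114833535586111} \approx -0.00061848$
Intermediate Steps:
$d = -20010$ ($d = 2 \left(-9 - 9996\right) = 2 \left(-10005\right) = -20010$)
$s = \frac{574167677930555}{17746776}$ ($s = \left(39413 - \left(- \frac{10799}{24344} + \frac{4516}{729}\right)\right) \left(177 + 644\right) = \left(39413 - \frac{102065033}{17746776}\right) 821 = \frac{699351617455}{17746776} \cdot 821 = \frac{574167677930555}{17746776} \approx 3.2353 \cdot 10^{7}$)
$\frac{d}{s} = - \frac{20010}{\frac{574167677930555}{17746776}} = \left(-20010\right) \frac{17746776}{574167677930555} = - \frac{71022597552}{114833535586111}$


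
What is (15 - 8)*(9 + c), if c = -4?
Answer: 35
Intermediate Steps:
(15 - 8)*(9 + c) = (15 - 8)*(9 - 4) = 7*5 = 35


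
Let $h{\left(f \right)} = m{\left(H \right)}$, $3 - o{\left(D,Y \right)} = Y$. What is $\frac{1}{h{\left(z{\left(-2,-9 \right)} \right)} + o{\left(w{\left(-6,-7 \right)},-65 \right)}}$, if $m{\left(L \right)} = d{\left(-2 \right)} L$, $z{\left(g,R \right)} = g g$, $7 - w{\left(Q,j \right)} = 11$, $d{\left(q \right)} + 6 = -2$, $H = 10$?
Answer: $- \frac{1}{12} \approx -0.083333$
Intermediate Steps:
$d{\left(q \right)} = -8$ ($d{\left(q \right)} = -6 - 2 = -8$)
$w{\left(Q,j \right)} = -4$ ($w{\left(Q,j \right)} = 7 - 11 = -4$)
$o{\left(D,Y \right)} = 3 - Y$
$z{\left(g,R \right)} = g^{2}$
$m{\left(L \right)} = - 8 L$
$h{\left(f \right)} = -80$ ($h{\left(f \right)} = \left(-8\right) 10 = -80$)
$\frac{1}{h{\left(z{\left(-2,-9 \right)} \right)} + o{\left(w{\left(-6,-7 \right)},-65 \right)}} = \frac{1}{-80 + \left(3 - -65\right)} = \frac{1}{-80 + \left(3 + 65\right)} = \frac{1}{-80 + 68} = \frac{1}{-12} = - \frac{1}{12}$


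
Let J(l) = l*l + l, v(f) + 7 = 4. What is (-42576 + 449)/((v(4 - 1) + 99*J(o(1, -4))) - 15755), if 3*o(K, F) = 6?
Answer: 42127/15164 ≈ 2.7781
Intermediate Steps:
o(K, F) = 2 (o(K, F) = (⅓)*6 = 2)
v(f) = -3 (v(f) = -7 + 4 = -3)
J(l) = l + l² (J(l) = l² + l = l + l²)
(-42576 + 449)/((v(4 - 1) + 99*J(o(1, -4))) - 15755) = (-42576 + 449)/((-3 + 99*(2*(1 + 2))) - 15755) = -42127/((-3 + 99*(2*3)) - 15755) = -42127/((-3 + 99*6) - 15755) = -42127/((-3 + 594) - 15755) = -42127/(591 - 15755) = -42127/(-15164) = -42127*(-1/15164) = 42127/15164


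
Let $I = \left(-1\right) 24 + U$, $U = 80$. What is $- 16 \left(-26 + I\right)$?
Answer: $-480$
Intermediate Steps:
$I = 56$ ($I = \left(-1\right) 24 + 80 = -24 + 80 = 56$)
$- 16 \left(-26 + I\right) = - 16 \left(-26 + 56\right) = \left(-16\right) 30 = -480$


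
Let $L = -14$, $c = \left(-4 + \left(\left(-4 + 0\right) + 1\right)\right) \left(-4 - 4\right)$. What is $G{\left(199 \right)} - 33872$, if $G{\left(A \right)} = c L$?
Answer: $-34656$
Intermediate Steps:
$c = 56$ ($c = \left(-4 + \left(-4 + 1\right)\right) \left(-8\right) = \left(-4 - 3\right) \left(-8\right) = \left(-7\right) \left(-8\right) = 56$)
$G{\left(A \right)} = -784$ ($G{\left(A \right)} = 56 \left(-14\right) = -784$)
$G{\left(199 \right)} - 33872 = -784 - 33872 = -34656$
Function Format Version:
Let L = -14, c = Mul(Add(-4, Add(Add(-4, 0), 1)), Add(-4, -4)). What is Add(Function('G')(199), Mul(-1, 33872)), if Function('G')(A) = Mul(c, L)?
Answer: -34656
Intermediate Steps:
c = 56 (c = Mul(Add(-4, Add(-4, 1)), -8) = Mul(Add(-4, -3), -8) = Mul(-7, -8) = 56)
Function('G')(A) = -784 (Function('G')(A) = Mul(56, -14) = -784)
Add(Function('G')(199), Mul(-1, 33872)) = Add(-784, Mul(-1, 33872)) = Add(-784, -33872) = -34656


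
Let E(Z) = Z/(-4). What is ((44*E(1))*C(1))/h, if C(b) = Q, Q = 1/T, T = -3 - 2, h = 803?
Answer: 1/365 ≈ 0.0027397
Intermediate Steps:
E(Z) = -Z/4 (E(Z) = Z*(-1/4) = -Z/4)
T = -5
Q = -1/5 (Q = 1/(-5) = -1/5 ≈ -0.20000)
C(b) = -1/5
((44*E(1))*C(1))/h = ((44*(-1/4*1))*(-1/5))/803 = ((44*(-1/4))*(-1/5))*(1/803) = -11*(-1/5)*(1/803) = (11/5)*(1/803) = 1/365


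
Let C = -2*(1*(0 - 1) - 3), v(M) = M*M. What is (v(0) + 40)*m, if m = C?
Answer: 320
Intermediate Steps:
v(M) = M²
C = 8 (C = -2*(1*(-1) - 3) = -2*(-1 - 3) = -2*(-4) = 8)
m = 8
(v(0) + 40)*m = (0² + 40)*8 = (0 + 40)*8 = 40*8 = 320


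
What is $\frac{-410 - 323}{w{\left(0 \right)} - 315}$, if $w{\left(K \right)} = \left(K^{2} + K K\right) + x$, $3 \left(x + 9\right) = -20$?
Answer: $\frac{2199}{992} \approx 2.2167$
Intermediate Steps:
$x = - \frac{47}{3}$ ($x = -9 + \frac{1}{3} \left(-20\right) = -9 - \frac{20}{3} = - \frac{47}{3} \approx -15.667$)
$w{\left(K \right)} = - \frac{47}{3} + 2 K^{2}$ ($w{\left(K \right)} = \left(K^{2} + K K\right) - \frac{47}{3} = \left(K^{2} + K^{2}\right) - \frac{47}{3} = 2 K^{2} - \frac{47}{3} = - \frac{47}{3} + 2 K^{2}$)
$\frac{-410 - 323}{w{\left(0 \right)} - 315} = \frac{-410 - 323}{\left(- \frac{47}{3} + 2 \cdot 0^{2}\right) - 315} = - \frac{733}{\left(- \frac{47}{3} + 2 \cdot 0\right) - 315} = - \frac{733}{\left(- \frac{47}{3} + 0\right) - 315} = - \frac{733}{- \frac{47}{3} - 315} = - \frac{733}{- \frac{992}{3}} = \left(-733\right) \left(- \frac{3}{992}\right) = \frac{2199}{992}$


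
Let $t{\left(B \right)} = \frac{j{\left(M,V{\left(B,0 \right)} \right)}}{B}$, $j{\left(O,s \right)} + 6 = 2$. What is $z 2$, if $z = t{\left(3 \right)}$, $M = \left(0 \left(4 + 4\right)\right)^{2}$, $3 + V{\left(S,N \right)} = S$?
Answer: $- \frac{8}{3} \approx -2.6667$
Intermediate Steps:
$V{\left(S,N \right)} = -3 + S$
$M = 0$ ($M = \left(0 \cdot 8\right)^{2} = 0^{2} = 0$)
$j{\left(O,s \right)} = -4$ ($j{\left(O,s \right)} = -6 + 2 = -4$)
$t{\left(B \right)} = - \frac{4}{B}$
$z = - \frac{4}{3} \approx -1.3333$
$z 2 = \left(- \frac{4}{3}\right) 2 = - \frac{8}{3}$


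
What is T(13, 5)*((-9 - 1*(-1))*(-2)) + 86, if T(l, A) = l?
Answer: 294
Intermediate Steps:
T(13, 5)*((-9 - 1*(-1))*(-2)) + 86 = 13*((-9 - 1*(-1))*(-2)) + 86 = 13*((-9 + 1)*(-2)) + 86 = 13*(-8*(-2)) + 86 = 13*16 + 86 = 208 + 86 = 294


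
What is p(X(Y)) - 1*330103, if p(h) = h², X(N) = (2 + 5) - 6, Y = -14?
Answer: -330102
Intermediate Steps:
X(N) = 1 (X(N) = 7 - 6 = 1)
p(X(Y)) - 1*330103 = 1² - 1*330103 = 1 - 330103 = -330102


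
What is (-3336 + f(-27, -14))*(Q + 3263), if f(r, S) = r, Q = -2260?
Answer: -3373089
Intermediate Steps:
(-3336 + f(-27, -14))*(Q + 3263) = (-3336 - 27)*(-2260 + 3263) = -3363*1003 = -3373089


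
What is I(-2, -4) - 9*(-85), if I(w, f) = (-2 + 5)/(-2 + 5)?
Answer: 766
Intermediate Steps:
I(w, f) = 1 (I(w, f) = 3/3 = 3*(⅓) = 1)
I(-2, -4) - 9*(-85) = 1 - 9*(-85) = 1 + 765 = 766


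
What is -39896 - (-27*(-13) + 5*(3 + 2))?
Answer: -40272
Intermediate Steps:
-39896 - (-27*(-13) + 5*(3 + 2)) = -39896 - (351 + 5*5) = -39896 - (351 + 25) = -39896 - 1*376 = -39896 - 376 = -40272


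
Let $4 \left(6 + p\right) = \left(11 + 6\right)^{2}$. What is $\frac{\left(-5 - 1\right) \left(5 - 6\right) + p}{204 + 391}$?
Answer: $\frac{17}{140} \approx 0.12143$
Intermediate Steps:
$p = \frac{265}{4}$ ($p = -6 + \frac{\left(11 + 6\right)^{2}}{4} = -6 + \frac{17^{2}}{4} = -6 + \frac{1}{4} \cdot 289 = -6 + \frac{289}{4} = \frac{265}{4} \approx 66.25$)
$\frac{\left(-5 - 1\right) \left(5 - 6\right) + p}{204 + 391} = \frac{\left(-5 - 1\right) \left(5 - 6\right) + \frac{265}{4}}{204 + 391} = \frac{- 6 \left(5 - 6\right) + \frac{265}{4}}{595} = \left(\left(-6\right) \left(-1\right) + \frac{265}{4}\right) \frac{1}{595} = \left(6 + \frac{265}{4}\right) \frac{1}{595} = \frac{289}{4} \cdot \frac{1}{595} = \frac{17}{140}$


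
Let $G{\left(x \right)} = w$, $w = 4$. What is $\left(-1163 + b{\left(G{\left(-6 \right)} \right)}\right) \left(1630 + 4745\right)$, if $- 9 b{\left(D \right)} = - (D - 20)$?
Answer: $- \frac{22276375}{3} \approx -7.4255 \cdot 10^{6}$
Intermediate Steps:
$G{\left(x \right)} = 4$
$b{\left(D \right)} = - \frac{20}{9} + \frac{D}{9}$ ($b{\left(D \right)} = - \frac{\left(-1\right) \left(D - 20\right)}{9} = - \frac{\left(-1\right) \left(-20 + D\right)}{9} = - \frac{20 - D}{9} = - \frac{20}{9} + \frac{D}{9}$)
$\left(-1163 + b{\left(G{\left(-6 \right)} \right)}\right) \left(1630 + 4745\right) = \left(-1163 + \left(- \frac{20}{9} + \frac{1}{9} \cdot 4\right)\right) \left(1630 + 4745\right) = \left(-1163 + \left(- \frac{20}{9} + \frac{4}{9}\right)\right) 6375 = \left(-1163 - \frac{16}{9}\right) 6375 = \left(- \frac{10483}{9}\right) 6375 = - \frac{22276375}{3}$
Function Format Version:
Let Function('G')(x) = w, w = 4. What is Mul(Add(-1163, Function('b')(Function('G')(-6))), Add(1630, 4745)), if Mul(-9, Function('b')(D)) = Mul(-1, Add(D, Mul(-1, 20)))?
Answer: Rational(-22276375, 3) ≈ -7.4255e+6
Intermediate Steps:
Function('G')(x) = 4
Function('b')(D) = Add(Rational(-20, 9), Mul(Rational(1, 9), D)) (Function('b')(D) = Mul(Rational(-1, 9), Mul(-1, Add(D, Mul(-1, 20)))) = Mul(Rational(-1, 9), Mul(-1, Add(D, -20))) = Mul(Rational(-1, 9), Mul(-1, Add(-20, D))) = Mul(Rational(-1, 9), Add(20, Mul(-1, D))) = Add(Rational(-20, 9), Mul(Rational(1, 9), D)))
Mul(Add(-1163, Function('b')(Function('G')(-6))), Add(1630, 4745)) = Mul(Add(-1163, Add(Rational(-20, 9), Mul(Rational(1, 9), 4))), Add(1630, 4745)) = Mul(Add(-1163, Add(Rational(-20, 9), Rational(4, 9))), 6375) = Mul(Add(-1163, Rational(-16, 9)), 6375) = Mul(Rational(-10483, 9), 6375) = Rational(-22276375, 3)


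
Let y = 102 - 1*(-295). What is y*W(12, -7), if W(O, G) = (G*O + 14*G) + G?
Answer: -75033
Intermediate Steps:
W(O, G) = 15*G + G*O (W(O, G) = (14*G + G*O) + G = 15*G + G*O)
y = 397 (y = 102 + 295 = 397)
y*W(12, -7) = 397*(-7*(15 + 12)) = 397*(-7*27) = 397*(-189) = -75033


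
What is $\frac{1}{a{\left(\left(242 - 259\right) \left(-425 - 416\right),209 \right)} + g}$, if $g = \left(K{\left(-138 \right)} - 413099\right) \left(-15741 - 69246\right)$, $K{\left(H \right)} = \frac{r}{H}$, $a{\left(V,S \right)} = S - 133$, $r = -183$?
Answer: $\frac{46}{1614964876087} \approx 2.8484 \cdot 10^{-11}$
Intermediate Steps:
$a{\left(V,S \right)} = -133 + S$
$K{\left(H \right)} = - \frac{183}{H}$
$g = \frac{1614964872591}{46}$ ($g = \left(- \frac{183}{-138} - 413099\right) \left(-15741 - 69246\right) = \left(\left(-183\right) \left(- \frac{1}{138}\right) - 413099\right) \left(-84987\right) = \left(\frac{61}{46} - 413099\right) \left(-84987\right) = \left(- \frac{19002493}{46}\right) \left(-84987\right) = \frac{1614964872591}{46} \approx 3.5108 \cdot 10^{10}$)
$\frac{1}{a{\left(\left(242 - 259\right) \left(-425 - 416\right),209 \right)} + g} = \frac{1}{\left(-133 + 209\right) + \frac{1614964872591}{46}} = \frac{1}{76 + \frac{1614964872591}{46}} = \frac{1}{\frac{1614964876087}{46}} = \frac{46}{1614964876087}$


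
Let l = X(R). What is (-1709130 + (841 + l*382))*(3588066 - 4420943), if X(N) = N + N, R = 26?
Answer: 1406250348725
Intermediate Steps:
X(N) = 2*N
l = 52 (l = 2*26 = 52)
(-1709130 + (841 + l*382))*(3588066 - 4420943) = (-1709130 + (841 + 52*382))*(3588066 - 4420943) = (-1709130 + (841 + 19864))*(-832877) = (-1709130 + 20705)*(-832877) = -1688425*(-832877) = 1406250348725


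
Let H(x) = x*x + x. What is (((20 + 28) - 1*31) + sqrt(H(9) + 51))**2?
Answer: (17 + sqrt(141))**2 ≈ 833.73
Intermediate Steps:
H(x) = x + x**2 (H(x) = x**2 + x = x + x**2)
(((20 + 28) - 1*31) + sqrt(H(9) + 51))**2 = (((20 + 28) - 1*31) + sqrt(9*(1 + 9) + 51))**2 = ((48 - 31) + sqrt(9*10 + 51))**2 = (17 + sqrt(90 + 51))**2 = (17 + sqrt(141))**2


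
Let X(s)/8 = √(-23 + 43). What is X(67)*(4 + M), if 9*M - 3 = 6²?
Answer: 400*√5/3 ≈ 298.14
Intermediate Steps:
X(s) = 16*√5 (X(s) = 8*√(-23 + 43) = 8*√20 = 8*(2*√5) = 16*√5)
M = 13/3 (M = ⅓ + (⅑)*6² = ⅓ + (⅑)*36 = ⅓ + 4 = 13/3 ≈ 4.3333)
X(67)*(4 + M) = (16*√5)*(4 + 13/3) = (16*√5)*(25/3) = 400*√5/3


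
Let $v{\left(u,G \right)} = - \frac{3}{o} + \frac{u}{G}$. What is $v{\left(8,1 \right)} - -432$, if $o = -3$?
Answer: $441$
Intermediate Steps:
$v{\left(u,G \right)} = 1 + \frac{u}{G}$ ($v{\left(u,G \right)} = - \frac{3}{-3} + \frac{u}{G} = \left(-3\right) \left(- \frac{1}{3}\right) + \frac{u}{G} = 1 + \frac{u}{G}$)
$v{\left(8,1 \right)} - -432 = \frac{1 + 8}{1} - -432 = 1 \cdot 9 + 432 = 9 + 432 = 441$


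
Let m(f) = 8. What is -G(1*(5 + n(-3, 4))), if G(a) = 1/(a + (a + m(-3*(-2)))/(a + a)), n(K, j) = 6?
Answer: -22/261 ≈ -0.084291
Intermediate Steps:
G(a) = 1/(a + (8 + a)/(2*a)) (G(a) = 1/(a + (a + 8)/(a + a)) = 1/(a + (8 + a)/((2*a))) = 1/(a + (8 + a)*(1/(2*a))) = 1/(a + (8 + a)/(2*a)))
-G(1*(5 + n(-3, 4))) = -2*1*(5 + 6)/(8 + 1*(5 + 6) + 2*(1*(5 + 6))²) = -2*1*11/(8 + 1*11 + 2*(1*11)²) = -2*11/(8 + 11 + 2*11²) = -2*11/(8 + 11 + 2*121) = -2*11/(8 + 11 + 242) = -2*11/261 = -1*22/261 = -22/261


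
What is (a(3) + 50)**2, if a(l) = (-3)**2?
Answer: 3481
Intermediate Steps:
a(l) = 9
(a(3) + 50)**2 = (9 + 50)**2 = 59**2 = 3481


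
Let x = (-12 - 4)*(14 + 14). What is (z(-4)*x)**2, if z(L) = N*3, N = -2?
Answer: 7225344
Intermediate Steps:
x = -448 (x = -16*28 = -448)
z(L) = -6 (z(L) = -2*3 = -6)
(z(-4)*x)**2 = (-6*(-448))**2 = 2688**2 = 7225344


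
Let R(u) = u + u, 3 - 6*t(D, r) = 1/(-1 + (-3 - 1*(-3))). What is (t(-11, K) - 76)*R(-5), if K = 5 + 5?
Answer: 2260/3 ≈ 753.33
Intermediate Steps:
K = 10
t(D, r) = 2/3 (t(D, r) = 1/2 - 1/(6*(-1 + (-3 - 1*(-3)))) = 1/2 - 1/(6*(-1 + (-3 + 3))) = 1/2 - 1/(6*(-1 + 0)) = 1/2 - 1/6/(-1) = 1/2 - 1/6*(-1) = 1/2 + 1/6 = 2/3)
R(u) = 2*u
(t(-11, K) - 76)*R(-5) = (2/3 - 76)*(2*(-5)) = -226/3*(-10) = 2260/3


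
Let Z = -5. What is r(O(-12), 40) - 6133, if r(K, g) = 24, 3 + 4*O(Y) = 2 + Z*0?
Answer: -6109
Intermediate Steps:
O(Y) = -¼ (O(Y) = -¾ + (2 - 5*0)/4 = -¾ + (2 + 0)/4 = -¾ + (¼)*2 = -¾ + ½ = -¼)
r(O(-12), 40) - 6133 = 24 - 6133 = -6109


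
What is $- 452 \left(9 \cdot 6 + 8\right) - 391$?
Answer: $-28415$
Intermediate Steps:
$- 452 \left(9 \cdot 6 + 8\right) - 391 = - 452 \left(54 + 8\right) - 391 = \left(-452\right) 62 - 391 = -28024 - 391 = -28415$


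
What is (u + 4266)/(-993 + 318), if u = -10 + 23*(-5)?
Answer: -4141/675 ≈ -6.1348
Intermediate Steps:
u = -125 (u = -10 - 115 = -125)
(u + 4266)/(-993 + 318) = (-125 + 4266)/(-993 + 318) = 4141/(-675) = 4141*(-1/675) = -4141/675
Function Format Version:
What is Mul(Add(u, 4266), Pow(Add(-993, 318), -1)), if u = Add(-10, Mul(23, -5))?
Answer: Rational(-4141, 675) ≈ -6.1348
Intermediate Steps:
u = -125 (u = Add(-10, -115) = -125)
Mul(Add(u, 4266), Pow(Add(-993, 318), -1)) = Mul(Add(-125, 4266), Pow(Add(-993, 318), -1)) = Mul(4141, Pow(-675, -1)) = Mul(4141, Rational(-1, 675)) = Rational(-4141, 675)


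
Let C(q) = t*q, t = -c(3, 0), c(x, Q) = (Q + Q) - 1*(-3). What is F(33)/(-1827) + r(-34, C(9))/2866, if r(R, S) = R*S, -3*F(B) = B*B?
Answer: 452924/872697 ≈ 0.51899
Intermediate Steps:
c(x, Q) = 3 + 2*Q (c(x, Q) = 2*Q + 3 = 3 + 2*Q)
F(B) = -B**2/3 (F(B) = -B*B/3 = -B**2/3)
t = -3 (t = -(3 + 2*0) = -(3 + 0) = -1*3 = -3)
C(q) = -3*q
F(33)/(-1827) + r(-34, C(9))/2866 = -1/3*33**2/(-1827) - (-102)*9/2866 = -1/3*1089*(-1/1827) - 34*(-27)*(1/2866) = -363*(-1/1827) + 918*(1/2866) = 121/609 + 459/1433 = 452924/872697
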